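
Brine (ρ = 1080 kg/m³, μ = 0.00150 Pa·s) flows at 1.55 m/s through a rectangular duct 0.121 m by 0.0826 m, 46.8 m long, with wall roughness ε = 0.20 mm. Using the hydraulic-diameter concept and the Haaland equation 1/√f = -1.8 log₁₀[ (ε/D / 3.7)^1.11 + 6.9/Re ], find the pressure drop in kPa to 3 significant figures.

ΔP ≈ 15.4 kPa

Hydraulic diameter D_h = 4A/P = 4·(0.121·0.0826)/(2·(0.121+0.0826)) = 0.03998/0.4072 = 0.09818 m.
Re = ρVD_h/μ = 1080·1.55·0.09818/0.0015 = 1.096e+05.
ε/D_h = 0.0002/0.09818 = 0.00204; Haaland gives 1/√f = -1.8 log₁₀[0.000241+6.3e-05] = 6.33, so f = 0.02495.
ΔP = f(L/D_h)(ρV²/2) = 0.02495·46.8/0.09818·1297 = 1.543e+04 Pa.
ΔP = 15.4 kPa.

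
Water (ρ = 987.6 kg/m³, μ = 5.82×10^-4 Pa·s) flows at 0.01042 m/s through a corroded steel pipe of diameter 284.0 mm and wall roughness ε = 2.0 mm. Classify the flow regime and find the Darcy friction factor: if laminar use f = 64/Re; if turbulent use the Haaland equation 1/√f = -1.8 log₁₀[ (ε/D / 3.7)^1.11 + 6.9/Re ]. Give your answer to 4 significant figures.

f ≈ 0.04453

Re = ρVD/μ = 987.6·0.01042·0.284/0.000582 = 5022.
Re > 4000 → turbulent. ε/D = 0.002/0.284 = 0.00704; Haaland: 1/√f = -1.8 log₁₀[0.000956 + 0.00137] = 4.739, so f = 0.04453.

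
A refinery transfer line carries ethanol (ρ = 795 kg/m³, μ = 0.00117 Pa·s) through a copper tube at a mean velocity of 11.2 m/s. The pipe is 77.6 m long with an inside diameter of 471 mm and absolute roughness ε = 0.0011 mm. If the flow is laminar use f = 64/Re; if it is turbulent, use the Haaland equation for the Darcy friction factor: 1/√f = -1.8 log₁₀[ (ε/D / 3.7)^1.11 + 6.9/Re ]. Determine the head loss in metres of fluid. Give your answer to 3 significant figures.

Reynolds number Re = ρVD/μ = 795 · 11.2 · 0.471 / 0.00117 = 3.584e+06.
Re > 4000 → turbulent. Relative roughness ε/D = 1.1e-06/0.471 = 2.34e-06. Haaland: 1/√f = -1.8 log₁₀[(2.34e-06/3.7)^1.11 + 6.9/3.584e+06] = -1.8 log₁₀[1.31e-07 + 1.92e-06] = 10.24, so f = 0.009543.
Darcy-Weisbach: ΔP = f(L/D)(ρV²/2) = 0.009543·(77.6/0.471)·(795·11.2²/2) = 0.009543·164.8·4.986e+04 = 7.84e+04 Pa.
Head loss h_f = ΔP/(ρg) = 7.84e+04/(795·9.81) = 10.1 m.

h_f ≈ 10.1 m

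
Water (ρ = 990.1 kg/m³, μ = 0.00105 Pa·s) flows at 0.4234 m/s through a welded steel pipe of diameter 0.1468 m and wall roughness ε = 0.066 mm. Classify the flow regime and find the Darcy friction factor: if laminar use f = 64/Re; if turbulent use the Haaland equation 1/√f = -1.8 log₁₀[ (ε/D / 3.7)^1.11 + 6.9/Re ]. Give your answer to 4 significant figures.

f ≈ 0.02151

Re = ρVD/μ = 990.1·0.4234·0.1468/0.00105 = 5.861e+04.
Re > 4000 → turbulent. ε/D = 6.6e-05/0.1468 = 0.00045; Haaland: 1/√f = -1.8 log₁₀[4.51e-05 + 0.000118] = 6.819, so f = 0.02151.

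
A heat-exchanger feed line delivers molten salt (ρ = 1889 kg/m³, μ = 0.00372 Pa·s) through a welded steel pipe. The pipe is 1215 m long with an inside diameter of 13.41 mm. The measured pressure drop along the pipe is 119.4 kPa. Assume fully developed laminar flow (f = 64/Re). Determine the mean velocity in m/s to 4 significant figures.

For laminar flow, f = 64/Re with Re = ρVD/μ, so Darcy-Weisbach reduces to ΔP = 32μLV/D². Solving for V: V = ΔP·D²/(32μL) = 1.194e+05·(0.01341)²/(32·0.00372·1215) = 0.1485 m/s.
Check: Re = ρVD/μ = 1889·0.1485·0.01341/0.00372 = 1011 < 2300, so the laminar assumption holds.

V ≈ 0.1485 m/s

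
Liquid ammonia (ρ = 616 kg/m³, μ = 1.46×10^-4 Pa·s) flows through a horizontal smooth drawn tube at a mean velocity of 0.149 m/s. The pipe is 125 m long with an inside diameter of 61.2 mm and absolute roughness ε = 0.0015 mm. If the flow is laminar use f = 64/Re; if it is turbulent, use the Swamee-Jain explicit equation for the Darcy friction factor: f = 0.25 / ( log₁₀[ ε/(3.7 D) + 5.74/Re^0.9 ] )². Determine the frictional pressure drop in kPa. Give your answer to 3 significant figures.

Reynolds number Re = ρVD/μ = 616 · 0.149 · 0.0612 / 0.000146 = 3.847e+04.
Re > 4000 → turbulent. Relative roughness ε/D = 1.5e-06/0.0612 = 2.45e-05. Swamee-Jain: f = 0.25/(log₁₀[2.45e-05/3.7 + 5.74/3.847e+04^0.9])² = 0.25/(log₁₀[6.62e-06 + 0.000429])² = 0.25/(-3.361)² = 0.02213.
Darcy-Weisbach: ΔP = f(L/D)(ρV²/2) = 0.02213·(125/0.0612)·(616·0.149²/2) = 0.02213·2042·6.838 = 309.1 Pa.
ΔP = 309.1 Pa = 0.309 kPa.

ΔP ≈ 0.309 kPa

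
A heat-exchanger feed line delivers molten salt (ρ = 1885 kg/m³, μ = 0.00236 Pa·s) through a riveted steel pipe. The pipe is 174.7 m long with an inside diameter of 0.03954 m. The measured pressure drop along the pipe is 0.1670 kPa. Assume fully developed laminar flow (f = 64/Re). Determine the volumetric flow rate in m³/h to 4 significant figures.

Q ≈ 0.08748 m³/h

For laminar flow, f = 64/Re with Re = ρVD/μ, so Darcy-Weisbach reduces to ΔP = 32μLV/D². Solving for V: V = ΔP·D²/(32μL) = 167·(0.03954)²/(32·0.00236·174.7) = 0.01979 m/s.
Check: Re = ρVD/μ = 1885·0.01979·0.03954/0.00236 = 625 < 2300, so the laminar assumption holds.
Q = V·A = 0.01979·(π/4·0.03954²) = 2.43e-05 m³/s = 0.08748 m³/h.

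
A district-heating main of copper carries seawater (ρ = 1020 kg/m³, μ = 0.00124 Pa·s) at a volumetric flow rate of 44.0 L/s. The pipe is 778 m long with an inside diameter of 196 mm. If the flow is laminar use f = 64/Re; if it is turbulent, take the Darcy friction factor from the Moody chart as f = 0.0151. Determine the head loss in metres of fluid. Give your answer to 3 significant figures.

Q = 44.0 L/s = 44.0/1000 = 0.044 m³/s.
Cross-sectional area A = πD²/4 = π(0.196)²/4 = 0.03017 m²; mean velocity V = Q/A = 0.044/0.03017 = 1.458 m/s.
Reynolds number Re = ρVD/μ = 1020 · 1.458 · 0.196 / 0.00124 = 2.351e+05.
Re > 4000 → turbulent; use the Moody-chart value f = 0.0151.
Darcy-Weisbach: ΔP = f(L/D)(ρV²/2) = 0.0151·(778/0.196)·(1020·1.458²/2) = 0.0151·3969·1085 = 6.501e+04 Pa.
Head loss h_f = ΔP/(ρg) = 6.501e+04/(1020·9.81) = 6.50 m.

h_f ≈ 6.50 m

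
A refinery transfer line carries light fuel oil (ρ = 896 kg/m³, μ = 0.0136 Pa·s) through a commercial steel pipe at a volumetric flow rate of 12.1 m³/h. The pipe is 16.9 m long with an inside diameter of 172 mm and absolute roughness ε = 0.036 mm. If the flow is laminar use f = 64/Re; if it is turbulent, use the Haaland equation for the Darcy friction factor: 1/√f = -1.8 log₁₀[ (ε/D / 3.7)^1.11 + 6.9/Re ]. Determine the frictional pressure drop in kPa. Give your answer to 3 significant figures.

Q = 12.1 m³/h = 12.1/3600 = 0.003361 m³/s.
Cross-sectional area A = πD²/4 = π(0.172)²/4 = 0.02324 m²; mean velocity V = Q/A = 0.003361/0.02324 = 0.1447 m/s.
Reynolds number Re = ρVD/μ = 896 · 0.1447 · 0.172 / 0.0136 = 1639.
Re < 2300 → laminar flow, so f = 64/Re = 64/1639 = 0.03904 (the turbulent correlation is not needed).
Darcy-Weisbach: ΔP = f(L/D)(ρV²/2) = 0.03904·(16.9/0.172)·(896·0.1447²/2) = 0.03904·98.26·9.375 = 35.96 Pa.
ΔP = 35.96 Pa = 0.0360 kPa.

ΔP ≈ 0.0360 kPa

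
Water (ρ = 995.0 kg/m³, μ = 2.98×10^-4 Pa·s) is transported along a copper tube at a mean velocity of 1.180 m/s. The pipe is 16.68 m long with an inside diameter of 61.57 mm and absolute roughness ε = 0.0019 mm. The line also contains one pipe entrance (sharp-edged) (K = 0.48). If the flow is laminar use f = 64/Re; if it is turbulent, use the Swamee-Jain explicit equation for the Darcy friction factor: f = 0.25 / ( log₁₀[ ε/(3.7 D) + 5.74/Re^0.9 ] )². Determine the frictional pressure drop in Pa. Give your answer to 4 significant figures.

Reynolds number Re = ρVD/μ = 995 · 1.18 · 0.06157 / 0.000298 = 2.426e+05.
Re > 4000 → turbulent. Relative roughness ε/D = 1.9e-06/0.06157 = 3.09e-05. Swamee-Jain: f = 0.25/(log₁₀[3.09e-05/3.7 + 5.74/2.426e+05^0.9])² = 0.25/(log₁₀[8.34e-06 + 8.18e-05])² = 0.25/(-4.045)² = 0.01528.
Total minor-loss coefficient ΣK = 1·0.48 = 0.48.
ΔP = [f·L/D + ΣK]·(ρV²/2) = [0.01528·16.68/0.06157 + 0.48]·(995·1.18²/2) = [4.139 + 0.48]·692.7 = 3200 Pa.

ΔP ≈ 3200 Pa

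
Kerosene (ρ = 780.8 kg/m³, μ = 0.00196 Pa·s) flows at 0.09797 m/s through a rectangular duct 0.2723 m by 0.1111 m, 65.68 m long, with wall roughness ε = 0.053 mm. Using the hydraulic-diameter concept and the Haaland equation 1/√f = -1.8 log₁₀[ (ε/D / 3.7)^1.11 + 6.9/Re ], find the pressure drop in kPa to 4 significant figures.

Hydraulic diameter D_h = 4A/P = 4·(0.2723·0.1111)/(2·(0.2723+0.1111)) = 0.121/0.7668 = 0.1578 m.
Re = ρVD_h/μ = 780.8·0.09797·0.1578/0.00196 = 6159.
ε/D_h = 5.3e-05/0.1578 = 0.000336; Haaland gives 1/√f = -1.8 log₁₀[3.26e-05+0.00112] = 5.289, so f = 0.03575.
ΔP = f(L/D_h)(ρV²/2) = 0.03575·65.68/0.1578·3.747 = 55.75 Pa.
ΔP = 0.05575 kPa.

ΔP ≈ 0.05575 kPa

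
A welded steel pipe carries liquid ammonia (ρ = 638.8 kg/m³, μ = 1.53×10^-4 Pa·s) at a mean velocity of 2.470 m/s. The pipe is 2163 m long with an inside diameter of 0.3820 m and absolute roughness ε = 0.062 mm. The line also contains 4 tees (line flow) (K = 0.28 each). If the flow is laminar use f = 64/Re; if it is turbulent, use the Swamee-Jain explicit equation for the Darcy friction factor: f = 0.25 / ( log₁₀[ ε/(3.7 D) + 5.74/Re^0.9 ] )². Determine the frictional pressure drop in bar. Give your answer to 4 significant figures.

Reynolds number Re = ρVD/μ = 638.8 · 2.47 · 0.382 / 0.000153 = 3.939e+06.
Re > 4000 → turbulent. Relative roughness ε/D = 6.2e-05/0.382 = 0.000162. Swamee-Jain: f = 0.25/(log₁₀[0.000162/3.7 + 5.74/3.939e+06^0.9])² = 0.25/(log₁₀[4.39e-05 + 6.65e-06])² = 0.25/(-4.297)² = 0.01354.
Total minor-loss coefficient ΣK = 4·0.28 = 1.12.
ΔP = [f·L/D + ΣK]·(ρV²/2) = [0.01354·2163/0.382 + 1.12]·(638.8·2.47²/2) = [76.68 + 1.12]·1949 = 1.516e+05 Pa.
ΔP = 1.516e+05 Pa = 1.516 bar.

ΔP ≈ 1.516 bar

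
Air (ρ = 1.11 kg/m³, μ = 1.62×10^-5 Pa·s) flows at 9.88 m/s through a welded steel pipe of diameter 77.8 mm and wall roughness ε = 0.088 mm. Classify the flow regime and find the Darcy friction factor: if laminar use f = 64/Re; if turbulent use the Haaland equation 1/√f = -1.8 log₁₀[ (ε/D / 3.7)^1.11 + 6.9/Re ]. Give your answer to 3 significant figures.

Re = ρVD/μ = 1.11·9.88·0.0778/1.62e-05 = 5.267e+04.
Re > 4000 → turbulent. ε/D = 8.8e-05/0.0778 = 0.00113; Haaland: 1/√f = -1.8 log₁₀[0.000126 + 0.000131] = 6.464, so f = 0.02394.

f ≈ 0.0239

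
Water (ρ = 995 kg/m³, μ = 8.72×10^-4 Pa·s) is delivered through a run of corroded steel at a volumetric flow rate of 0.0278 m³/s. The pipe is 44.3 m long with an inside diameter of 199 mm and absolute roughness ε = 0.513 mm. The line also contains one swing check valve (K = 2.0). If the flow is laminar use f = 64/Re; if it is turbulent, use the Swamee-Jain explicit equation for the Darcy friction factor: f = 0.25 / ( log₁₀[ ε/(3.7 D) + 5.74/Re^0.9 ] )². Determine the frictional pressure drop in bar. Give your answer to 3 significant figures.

ΔP ≈ 0.0310 bar

Cross-sectional area A = πD²/4 = π(0.199)²/4 = 0.0311 m²; mean velocity V = Q/A = 0.0278/0.0311 = 0.8938 m/s.
Reynolds number Re = ρVD/μ = 995 · 0.8938 · 0.199 / 0.000872 = 2.03e+05.
Re > 4000 → turbulent. Relative roughness ε/D = 0.000513/0.199 = 0.00258. Swamee-Jain: f = 0.25/(log₁₀[0.00258/3.7 + 5.74/2.03e+05^0.9])² = 0.25/(log₁₀[0.000697 + 9.6e-05])² = 0.25/(-3.101)² = 0.026.
Total minor-loss coefficient ΣK = 1·2 = 2.
ΔP = [f·L/D + ΣK]·(ρV²/2) = [0.026·44.3/0.199 + 2]·(995·0.8938²/2) = [5.788 + 2]·397.5 = 3095 Pa.
ΔP = 3095 Pa = 0.0310 bar.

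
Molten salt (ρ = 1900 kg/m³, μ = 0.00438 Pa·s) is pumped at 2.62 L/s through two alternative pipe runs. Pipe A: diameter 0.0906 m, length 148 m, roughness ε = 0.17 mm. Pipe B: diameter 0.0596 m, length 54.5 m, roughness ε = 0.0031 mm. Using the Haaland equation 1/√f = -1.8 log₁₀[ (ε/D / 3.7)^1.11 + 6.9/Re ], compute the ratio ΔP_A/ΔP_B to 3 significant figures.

Pipe A: V = Q/A = 0.00262/0.006447 = 0.4064 m/s; Re = 1.597e+04; ε/D = 0.00188; Haaland → f = 0.03041; ΔP_A = f(L/D)(ρV²/2) = 7795 Pa.
Pipe B: V = Q/A = 0.00262/0.00279 = 0.9391 m/s; Re = 2.428e+04; ε/D = 5.2e-05; Haaland → f = 0.02463; ΔP_B = f(L/D)(ρV²/2) = 1.887e+04 Pa.
ΔP_A/ΔP_B = 7795/1.887e+04 = 0.413.

ΔP_A/ΔP_B ≈ 0.413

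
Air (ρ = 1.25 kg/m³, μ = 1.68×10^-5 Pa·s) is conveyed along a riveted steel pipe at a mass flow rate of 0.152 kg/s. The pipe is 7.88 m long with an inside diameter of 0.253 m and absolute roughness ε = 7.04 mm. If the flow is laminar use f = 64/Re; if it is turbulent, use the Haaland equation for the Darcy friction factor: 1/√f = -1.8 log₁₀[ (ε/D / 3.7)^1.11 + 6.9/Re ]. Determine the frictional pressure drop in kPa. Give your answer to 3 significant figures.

ΔP ≈ 0.00641 kPa

A = πD²/4 = π(0.253)²/4 = 0.05027 m²; mean velocity V = ṁ/(ρA) = 0.152/(1.25 · 0.05027) = 2.419 m/s.
Reynolds number Re = ρVD/μ = 1.25 · 2.419 · 0.253 / 1.68e-05 = 4.553e+04.
Re > 4000 → turbulent. Relative roughness ε/D = 0.00704/0.253 = 0.0278. Haaland: 1/√f = -1.8 log₁₀[(0.0278/3.7)^1.11 + 6.9/4.553e+04] = -1.8 log₁₀[0.00439 + 0.000152] = 4.217, so f = 0.05624.
Darcy-Weisbach: ΔP = f(L/D)(ρV²/2) = 0.05624·(7.88/0.253)·(1.25·2.419²/2) = 0.05624·31.15·3.657 = 6.405 Pa.
ΔP = 6.405 Pa = 0.00641 kPa.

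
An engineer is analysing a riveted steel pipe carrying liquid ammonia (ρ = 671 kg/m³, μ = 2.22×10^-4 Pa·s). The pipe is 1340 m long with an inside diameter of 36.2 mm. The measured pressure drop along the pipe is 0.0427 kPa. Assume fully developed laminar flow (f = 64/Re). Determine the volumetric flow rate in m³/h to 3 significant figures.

Q ≈ 0.0218 m³/h

For laminar flow, f = 64/Re with Re = ρVD/μ, so Darcy-Weisbach reduces to ΔP = 32μLV/D². Solving for V: V = ΔP·D²/(32μL) = 42.7·(0.0362)²/(32·0.000222·1340) = 0.005878 m/s.
Check: Re = ρVD/μ = 671·0.005878·0.0362/0.000222 = 643.2 < 2300, so the laminar assumption holds.
Q = V·A = 0.005878·(π/4·0.0362²) = 6.05e-06 m³/s = 0.0218 m³/h.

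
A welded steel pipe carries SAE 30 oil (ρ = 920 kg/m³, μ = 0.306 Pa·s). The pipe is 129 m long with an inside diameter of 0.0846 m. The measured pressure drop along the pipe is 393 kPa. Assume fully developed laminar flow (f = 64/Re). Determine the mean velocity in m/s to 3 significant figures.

V ≈ 2.23 m/s

For laminar flow, f = 64/Re with Re = ρVD/μ, so Darcy-Weisbach reduces to ΔP = 32μLV/D². Solving for V: V = ΔP·D²/(32μL) = 3.93e+05·(0.0846)²/(32·0.306·129) = 2.227 m/s.
Check: Re = ρVD/μ = 920·2.227·0.0846/0.306 = 566.4 < 2300, so the laminar assumption holds.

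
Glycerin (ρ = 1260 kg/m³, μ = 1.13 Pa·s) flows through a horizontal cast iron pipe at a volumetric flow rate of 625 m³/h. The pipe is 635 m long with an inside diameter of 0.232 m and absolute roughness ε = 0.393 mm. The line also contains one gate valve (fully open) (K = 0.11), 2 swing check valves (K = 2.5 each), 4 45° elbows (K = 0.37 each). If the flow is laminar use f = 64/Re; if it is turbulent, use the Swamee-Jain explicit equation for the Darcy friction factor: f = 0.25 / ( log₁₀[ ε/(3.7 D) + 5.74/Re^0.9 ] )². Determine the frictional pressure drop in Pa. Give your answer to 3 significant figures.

Q = 625 m³/h = 625/3600 = 0.1736 m³/s.
Cross-sectional area A = πD²/4 = π(0.232)²/4 = 0.04227 m²; mean velocity V = Q/A = 0.1736/0.04227 = 4.107 m/s.
Reynolds number Re = ρVD/μ = 1260 · 4.107 · 0.232 / 1.13 = 1062.
Re < 2300 → laminar flow, so f = 64/Re = 64/1062 = 0.06024 (the turbulent correlation is not needed).
Total minor-loss coefficient ΣK = 1·0.11 + 2·2.5 + 4·0.37 = 6.59.
ΔP = [f·L/D + ΣK]·(ρV²/2) = [0.06024·635/0.232 + 6.59]·(1260·4.107²/2) = [164.9 + 6.59]·1.063e+04 = 1.822e+06 Pa.

ΔP ≈ 1.82×10^6 Pa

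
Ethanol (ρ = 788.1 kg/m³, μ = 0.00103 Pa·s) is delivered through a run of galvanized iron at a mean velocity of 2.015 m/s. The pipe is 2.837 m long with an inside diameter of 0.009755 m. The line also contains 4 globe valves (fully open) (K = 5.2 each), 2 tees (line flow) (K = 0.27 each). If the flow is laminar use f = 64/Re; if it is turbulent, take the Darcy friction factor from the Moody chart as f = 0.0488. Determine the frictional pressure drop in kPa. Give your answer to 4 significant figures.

ΔP ≈ 56.85 kPa

Reynolds number Re = ρVD/μ = 788.1 · 2.015 · 0.009755 / 0.00103 = 1.504e+04.
Re > 4000 → turbulent; use the Moody-chart value f = 0.0488.
Total minor-loss coefficient ΣK = 4·5.2 + 2·0.27 = 21.3.
ΔP = [f·L/D + ΣK]·(ρV²/2) = [0.0488·2.837/0.009755 + 21.3]·(788.1·2.015²/2) = [14.19 + 21.3]·1600 = 5.685e+04 Pa.
ΔP = 5.685e+04 Pa = 56.85 kPa.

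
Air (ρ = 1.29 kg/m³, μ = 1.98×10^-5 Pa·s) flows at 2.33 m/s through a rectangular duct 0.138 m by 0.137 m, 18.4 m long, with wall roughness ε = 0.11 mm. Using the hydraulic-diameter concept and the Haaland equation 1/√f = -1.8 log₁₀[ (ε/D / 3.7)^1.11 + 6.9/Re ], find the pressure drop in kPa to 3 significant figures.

ΔP ≈ 0.0127 kPa

Hydraulic diameter D_h = 4A/P = 4·(0.138·0.137)/(2·(0.138+0.137)) = 0.07562/0.55 = 0.1375 m.
Re = ρVD_h/μ = 1.29·2.33·0.1375/1.98e-05 = 2.087e+04.
ε/D_h = 0.00011/0.1375 = 0.0008; Haaland gives 1/√f = -1.8 log₁₀[8.55e-05+0.000331] = 6.086, so f = 0.027.
ΔP = f(L/D_h)(ρV²/2) = 0.027·18.4/0.1375·3.502 = 12.65 Pa.
ΔP = 0.0127 kPa.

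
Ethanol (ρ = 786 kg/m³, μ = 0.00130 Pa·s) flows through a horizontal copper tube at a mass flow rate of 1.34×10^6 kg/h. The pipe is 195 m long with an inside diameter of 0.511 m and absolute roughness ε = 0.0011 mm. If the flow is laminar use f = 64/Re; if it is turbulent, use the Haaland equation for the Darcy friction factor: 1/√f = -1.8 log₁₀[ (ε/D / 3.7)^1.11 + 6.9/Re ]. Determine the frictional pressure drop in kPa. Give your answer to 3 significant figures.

ΔP ≈ 9.84 kPa

ṁ = 1.34×10^6 kg/h = 1.34×10^6/3600 = 372.2 kg/s.
A = πD²/4 = π(0.511)²/4 = 0.2051 m²; mean velocity V = ṁ/(ρA) = 372.2/(786 · 0.2051) = 2.309 m/s.
Reynolds number Re = ρVD/μ = 786 · 2.309 · 0.511 / 0.0013 = 7.134e+05.
Re > 4000 → turbulent. Relative roughness ε/D = 1.1e-06/0.511 = 2.15e-06. Haaland: 1/√f = -1.8 log₁₀[(2.15e-06/3.7)^1.11 + 6.9/7.134e+05] = -1.8 log₁₀[1.2e-07 + 9.67e-06] = 9.016, so f = 0.0123.
Darcy-Weisbach: ΔP = f(L/D)(ρV²/2) = 0.0123·(195/0.511)·(786·2.309²/2) = 0.0123·381.6·2096 = 9836 Pa.
ΔP = 9836 Pa = 9.84 kPa.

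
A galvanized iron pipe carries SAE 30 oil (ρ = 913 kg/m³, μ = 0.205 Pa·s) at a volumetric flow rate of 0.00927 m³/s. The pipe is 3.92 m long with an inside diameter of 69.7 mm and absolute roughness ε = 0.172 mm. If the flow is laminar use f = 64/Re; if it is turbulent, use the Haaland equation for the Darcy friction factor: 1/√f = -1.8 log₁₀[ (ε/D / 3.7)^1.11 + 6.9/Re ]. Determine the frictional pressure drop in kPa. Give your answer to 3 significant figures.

ΔP ≈ 12.9 kPa

Cross-sectional area A = πD²/4 = π(0.0697)²/4 = 0.003816 m²; mean velocity V = Q/A = 0.00927/0.003816 = 2.43 m/s.
Reynolds number Re = ρVD/μ = 913 · 2.43 · 0.0697 / 0.205 = 754.2.
Re < 2300 → laminar flow, so f = 64/Re = 64/754.2 = 0.08486 (the turbulent correlation is not needed).
Darcy-Weisbach: ΔP = f(L/D)(ρV²/2) = 0.08486·(3.92/0.0697)·(913·2.43²/2) = 0.08486·56.24·2695 = 1.286e+04 Pa.
ΔP = 1.286e+04 Pa = 12.9 kPa.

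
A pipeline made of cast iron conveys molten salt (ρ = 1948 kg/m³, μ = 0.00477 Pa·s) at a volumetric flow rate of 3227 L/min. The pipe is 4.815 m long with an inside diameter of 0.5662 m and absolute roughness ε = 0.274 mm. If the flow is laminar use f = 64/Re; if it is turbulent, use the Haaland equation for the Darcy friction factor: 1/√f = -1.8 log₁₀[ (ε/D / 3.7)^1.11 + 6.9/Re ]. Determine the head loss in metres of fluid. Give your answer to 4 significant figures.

h_f ≈ 4.400×10^-4 m

Q = 3227 L/min = 3227/60000 = 0.05378 m³/s.
Cross-sectional area A = πD²/4 = π(0.5662)²/4 = 0.2518 m²; mean velocity V = Q/A = 0.05378/0.2518 = 0.2136 m/s.
Reynolds number Re = ρVD/μ = 1948 · 0.2136 · 0.5662 / 0.00477 = 4.939e+04.
Re > 4000 → turbulent. Relative roughness ε/D = 0.000274/0.5662 = 0.000484. Haaland: 1/√f = -1.8 log₁₀[(0.000484/3.7)^1.11 + 6.9/4.939e+04] = -1.8 log₁₀[4.89e-05 + 0.00014] = 6.704, so f = 0.02225.
Darcy-Weisbach: ΔP = f(L/D)(ρV²/2) = 0.02225·(4.815/0.5662)·(1948·0.2136²/2) = 0.02225·8.504·44.44 = 8.409 Pa.
Head loss h_f = ΔP/(ρg) = 8.409/(1948·9.81) = 4.400×10^-4 m.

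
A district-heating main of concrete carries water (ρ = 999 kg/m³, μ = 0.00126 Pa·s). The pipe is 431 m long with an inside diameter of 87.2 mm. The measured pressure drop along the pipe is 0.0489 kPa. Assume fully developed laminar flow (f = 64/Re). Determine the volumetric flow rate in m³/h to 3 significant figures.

For laminar flow, f = 64/Re with Re = ρVD/μ, so Darcy-Weisbach reduces to ΔP = 32μLV/D². Solving for V: V = ΔP·D²/(32μL) = 48.9·(0.0872)²/(32·0.00126·431) = 0.0214 m/s.
Check: Re = ρVD/μ = 999·0.0214·0.0872/0.00126 = 1479 < 2300, so the laminar assumption holds.
Q = V·A = 0.0214·(π/4·0.0872²) = 0.0001278 m³/s = 0.460 m³/h.

Q ≈ 0.460 m³/h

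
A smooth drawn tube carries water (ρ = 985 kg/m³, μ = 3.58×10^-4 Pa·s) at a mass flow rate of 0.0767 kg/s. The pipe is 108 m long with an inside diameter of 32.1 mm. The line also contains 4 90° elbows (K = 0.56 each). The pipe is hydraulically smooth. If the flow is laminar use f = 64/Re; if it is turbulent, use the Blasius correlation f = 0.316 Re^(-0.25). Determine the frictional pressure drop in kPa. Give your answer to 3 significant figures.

A = πD²/4 = π(0.0321)²/4 = 0.0008093 m²; mean velocity V = ṁ/(ρA) = 0.0767/(985 · 0.0008093) = 0.09622 m/s.
Reynolds number Re = ρVD/μ = 985 · 0.09622 · 0.0321 / 0.000358 = 8498.
Re > 4000 → turbulent. Smooth-pipe (Blasius): f = 0.316 Re^(-0.25) = 0.316/(8498)^0.25 = 0.03291.
Total minor-loss coefficient ΣK = 4·0.56 = 2.24.
ΔP = [f·L/D + ΣK]·(ρV²/2) = [0.03291·108/0.0321 + 2.24]·(985·0.09622²/2) = [110.7 + 2.24]·4.56 = 515.1 Pa.
ΔP = 515.1 Pa = 0.515 kPa.

ΔP ≈ 0.515 kPa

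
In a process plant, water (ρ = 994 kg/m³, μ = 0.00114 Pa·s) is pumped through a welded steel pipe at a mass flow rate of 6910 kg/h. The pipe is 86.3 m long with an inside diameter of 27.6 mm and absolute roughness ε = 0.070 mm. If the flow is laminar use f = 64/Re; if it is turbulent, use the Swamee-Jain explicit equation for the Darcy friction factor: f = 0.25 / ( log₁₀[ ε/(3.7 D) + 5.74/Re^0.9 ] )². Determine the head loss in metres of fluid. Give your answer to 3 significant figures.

h_f ≈ 44.9 m

ṁ = 6910 kg/h = 6910/3600 = 1.919 kg/s.
A = πD²/4 = π(0.0276)²/4 = 0.0005983 m²; mean velocity V = ṁ/(ρA) = 1.919/(994 · 0.0005983) = 3.228 m/s.
Reynolds number Re = ρVD/μ = 994 · 3.228 · 0.0276 / 0.00114 = 7.767e+04.
Re > 4000 → turbulent. Relative roughness ε/D = 7e-05/0.0276 = 0.00254. Swamee-Jain: f = 0.25/(log₁₀[0.00254/3.7 + 5.74/7.767e+04^0.9])² = 0.25/(log₁₀[0.000685 + 0.000228])² = 0.25/(-3.039)² = 0.02706.
Darcy-Weisbach: ΔP = f(L/D)(ρV²/2) = 0.02706·(86.3/0.0276)·(994·3.228²/2) = 0.02706·3127·5177 = 4.381e+05 Pa.
Head loss h_f = ΔP/(ρg) = 4.381e+05/(994·9.81) = 44.9 m.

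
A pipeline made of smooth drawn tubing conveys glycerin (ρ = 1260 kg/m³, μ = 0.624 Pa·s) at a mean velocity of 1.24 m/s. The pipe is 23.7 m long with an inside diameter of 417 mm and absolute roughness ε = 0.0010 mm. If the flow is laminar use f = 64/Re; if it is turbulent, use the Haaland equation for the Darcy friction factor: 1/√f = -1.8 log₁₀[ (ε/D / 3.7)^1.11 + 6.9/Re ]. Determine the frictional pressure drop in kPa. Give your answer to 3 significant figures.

Reynolds number Re = ρVD/μ = 1260 · 1.24 · 0.417 / 0.624 = 1044.
Re < 2300 → laminar flow, so f = 64/Re = 64/1044 = 0.0613 (the turbulent correlation is not needed).
Darcy-Weisbach: ΔP = f(L/D)(ρV²/2) = 0.0613·(23.7/0.417)·(1260·1.24²/2) = 0.0613·56.83·968.7 = 3375 Pa.
ΔP = 3375 Pa = 3.37 kPa.

ΔP ≈ 3.37 kPa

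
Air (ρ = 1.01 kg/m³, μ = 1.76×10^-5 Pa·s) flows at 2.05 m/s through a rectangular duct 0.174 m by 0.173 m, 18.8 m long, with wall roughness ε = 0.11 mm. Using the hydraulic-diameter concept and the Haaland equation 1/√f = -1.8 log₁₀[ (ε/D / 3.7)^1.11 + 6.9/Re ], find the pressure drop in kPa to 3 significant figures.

ΔP ≈ 0.00616 kPa

Hydraulic diameter D_h = 4A/P = 4·(0.174·0.173)/(2·(0.174+0.173)) = 0.1204/0.694 = 0.1735 m.
Re = ρVD_h/μ = 1.01·2.05·0.1735/1.76e-05 = 2.041e+04.
ε/D_h = 0.00011/0.1735 = 0.000634; Haaland gives 1/√f = -1.8 log₁₀[6.6e-05+0.000338] = 6.108, so f = 0.0268.
ΔP = f(L/D_h)(ρV²/2) = 0.0268·18.8/0.1735·2.122 = 6.163 Pa.
ΔP = 0.00616 kPa.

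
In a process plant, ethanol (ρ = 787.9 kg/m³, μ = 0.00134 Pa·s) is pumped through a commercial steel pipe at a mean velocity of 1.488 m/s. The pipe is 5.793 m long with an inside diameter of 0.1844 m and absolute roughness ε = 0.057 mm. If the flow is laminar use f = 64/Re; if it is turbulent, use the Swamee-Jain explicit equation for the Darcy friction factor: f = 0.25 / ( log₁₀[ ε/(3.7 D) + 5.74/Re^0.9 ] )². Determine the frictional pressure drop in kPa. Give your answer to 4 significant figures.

Reynolds number Re = ρVD/μ = 787.9 · 1.488 · 0.1844 / 0.00134 = 1.613e+05.
Re > 4000 → turbulent. Relative roughness ε/D = 5.7e-05/0.1844 = 0.000309. Swamee-Jain: f = 0.25/(log₁₀[0.000309/3.7 + 5.74/1.613e+05^0.9])² = 0.25/(log₁₀[8.35e-05 + 0.000118])² = 0.25/(-3.696)² = 0.01831.
Darcy-Weisbach: ΔP = f(L/D)(ρV²/2) = 0.01831·(5.793/0.1844)·(787.9·1.488²/2) = 0.01831·31.42·872.3 = 501.6 Pa.
ΔP = 501.6 Pa = 0.5016 kPa.

ΔP ≈ 0.5016 kPa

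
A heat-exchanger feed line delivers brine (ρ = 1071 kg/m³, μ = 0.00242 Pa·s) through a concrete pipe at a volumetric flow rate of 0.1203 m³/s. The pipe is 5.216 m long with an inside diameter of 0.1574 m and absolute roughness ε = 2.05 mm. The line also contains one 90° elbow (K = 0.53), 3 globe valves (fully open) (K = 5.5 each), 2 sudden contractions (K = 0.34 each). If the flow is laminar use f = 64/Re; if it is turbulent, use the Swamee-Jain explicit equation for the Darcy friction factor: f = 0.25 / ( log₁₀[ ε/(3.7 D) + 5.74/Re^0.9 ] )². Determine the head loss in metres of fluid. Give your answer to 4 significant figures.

h_f ≈ 37.20 m

Cross-sectional area A = πD²/4 = π(0.1574)²/4 = 0.01946 m²; mean velocity V = Q/A = 0.1203/0.01946 = 6.183 m/s.
Reynolds number Re = ρVD/μ = 1071 · 6.183 · 0.1574 / 0.00242 = 4.307e+05.
Re > 4000 → turbulent. Relative roughness ε/D = 0.00205/0.1574 = 0.013. Swamee-Jain: f = 0.25/(log₁₀[0.013/3.7 + 5.74/4.307e+05^0.9])² = 0.25/(log₁₀[0.00352 + 4.88e-05])² = 0.25/(-2.447)² = 0.04174.
Total minor-loss coefficient ΣK = 1·0.53 + 3·5.5 + 2·0.34 = 17.7.
ΔP = [f·L/D + ΣK]·(ρV²/2) = [0.04174·5.216/0.1574 + 17.7]·(1071·6.183²/2) = [1.383 + 17.7]·2.047e+04 = 3.908e+05 Pa.
Head loss h_f = ΔP/(ρg) = 3.908e+05/(1071·9.81) = 37.20 m.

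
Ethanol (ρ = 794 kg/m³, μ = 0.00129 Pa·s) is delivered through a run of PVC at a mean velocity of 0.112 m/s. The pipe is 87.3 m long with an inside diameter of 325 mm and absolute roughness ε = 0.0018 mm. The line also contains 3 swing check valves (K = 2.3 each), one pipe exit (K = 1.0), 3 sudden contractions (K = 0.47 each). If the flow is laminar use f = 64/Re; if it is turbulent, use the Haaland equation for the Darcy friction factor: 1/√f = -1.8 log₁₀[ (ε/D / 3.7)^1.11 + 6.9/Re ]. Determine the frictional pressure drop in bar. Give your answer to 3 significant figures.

Reynolds number Re = ρVD/μ = 794 · 0.112 · 0.325 / 0.00129 = 2.24e+04.
Re > 4000 → turbulent. Relative roughness ε/D = 1.8e-06/0.325 = 5.54e-06. Haaland: 1/√f = -1.8 log₁₀[(5.54e-06/3.7)^1.11 + 6.9/2.24e+04] = -1.8 log₁₀[3.42e-07 + 0.000308] = 6.32, so f = 0.02504.
Total minor-loss coefficient ΣK = 3·2.3 + 1·1 + 3·0.47 = 9.31.
ΔP = [f·L/D + ΣK]·(ρV²/2) = [0.02504·87.3/0.325 + 9.31]·(794·0.112²/2) = [6.725 + 9.31]·4.98 = 79.86 Pa.
ΔP = 79.86 Pa = 7.99×10^-4 bar.

ΔP ≈ 7.99×10^-4 bar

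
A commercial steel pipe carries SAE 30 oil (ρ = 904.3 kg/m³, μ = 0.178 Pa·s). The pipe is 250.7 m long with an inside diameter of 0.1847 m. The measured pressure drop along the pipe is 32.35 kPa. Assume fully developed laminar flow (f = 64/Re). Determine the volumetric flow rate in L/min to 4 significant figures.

Q ≈ 1242 L/min

For laminar flow, f = 64/Re with Re = ρVD/μ, so Darcy-Weisbach reduces to ΔP = 32μLV/D². Solving for V: V = ΔP·D²/(32μL) = 3.235e+04·(0.1847)²/(32·0.178·250.7) = 0.7728 m/s.
Check: Re = ρVD/μ = 904.3·0.7728·0.1847/0.178 = 725.2 < 2300, so the laminar assumption holds.
Q = V·A = 0.7728·(π/4·0.1847²) = 0.02071 m³/s = 1242 L/min.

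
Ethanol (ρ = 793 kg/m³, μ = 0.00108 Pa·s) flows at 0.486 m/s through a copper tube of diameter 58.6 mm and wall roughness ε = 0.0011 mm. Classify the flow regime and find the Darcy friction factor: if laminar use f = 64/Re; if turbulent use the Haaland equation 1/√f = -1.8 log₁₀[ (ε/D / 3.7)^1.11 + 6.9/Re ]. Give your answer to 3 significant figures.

Re = ρVD/μ = 793·0.486·0.0586/0.00108 = 2.091e+04.
Re > 4000 → turbulent. ε/D = 1.1e-06/0.0586 = 1.88e-05; Haaland: 1/√f = -1.8 log₁₀[1.33e-06 + 0.00033] = 6.264, so f = 0.02549.

f ≈ 0.0255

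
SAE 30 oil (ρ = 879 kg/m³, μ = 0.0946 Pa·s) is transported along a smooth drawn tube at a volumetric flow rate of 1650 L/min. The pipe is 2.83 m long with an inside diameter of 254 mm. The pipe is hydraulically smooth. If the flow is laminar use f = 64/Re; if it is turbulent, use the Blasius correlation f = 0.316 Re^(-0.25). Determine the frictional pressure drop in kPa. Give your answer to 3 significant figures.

ΔP ≈ 0.0721 kPa

Q = 1650 L/min = 1650/60000 = 0.0275 m³/s.
Cross-sectional area A = πD²/4 = π(0.254)²/4 = 0.05067 m²; mean velocity V = Q/A = 0.0275/0.05067 = 0.5427 m/s.
Reynolds number Re = ρVD/μ = 879 · 0.5427 · 0.254 / 0.0946 = 1281.
Re < 2300 → laminar flow, so f = 64/Re = 64/1281 = 0.04997 (the turbulent correlation is not needed).
Darcy-Weisbach: ΔP = f(L/D)(ρV²/2) = 0.04997·(2.83/0.254)·(879·0.5427²/2) = 0.04997·11.14·129.5 = 72.07 Pa.
ΔP = 72.07 Pa = 0.0721 kPa.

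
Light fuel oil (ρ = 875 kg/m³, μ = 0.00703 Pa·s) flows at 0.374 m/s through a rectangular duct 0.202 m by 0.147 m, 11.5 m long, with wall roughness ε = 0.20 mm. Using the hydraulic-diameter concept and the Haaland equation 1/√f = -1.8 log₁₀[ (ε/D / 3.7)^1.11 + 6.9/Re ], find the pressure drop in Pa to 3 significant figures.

ΔP ≈ 142 Pa

Hydraulic diameter D_h = 4A/P = 4·(0.202·0.147)/(2·(0.202+0.147)) = 0.1188/0.698 = 0.1702 m.
Re = ρVD_h/μ = 875·0.374·0.1702/0.00703 = 7921.
ε/D_h = 0.0002/0.1702 = 0.00118; Haaland gives 1/√f = -1.8 log₁₀[0.000131+0.000871] = 5.398, so f = 0.03431.
ΔP = f(L/D_h)(ρV²/2) = 0.03431·11.5/0.1702·61.2 = 141.9 Pa.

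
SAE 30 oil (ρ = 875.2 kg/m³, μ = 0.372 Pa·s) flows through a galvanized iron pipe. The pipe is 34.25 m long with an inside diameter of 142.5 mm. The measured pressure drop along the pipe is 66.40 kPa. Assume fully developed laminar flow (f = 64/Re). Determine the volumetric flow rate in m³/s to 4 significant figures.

For laminar flow, f = 64/Re with Re = ρVD/μ, so Darcy-Weisbach reduces to ΔP = 32μLV/D². Solving for V: V = ΔP·D²/(32μL) = 6.64e+04·(0.1425)²/(32·0.372·34.25) = 3.307 m/s.
Check: Re = ρVD/μ = 875.2·3.307·0.1425/0.372 = 1109 < 2300, so the laminar assumption holds.
Q = V·A = 3.307·(π/4·0.1425²) = 0.05274 m³/s = 0.05274 m³/s.

Q ≈ 0.05274 m³/s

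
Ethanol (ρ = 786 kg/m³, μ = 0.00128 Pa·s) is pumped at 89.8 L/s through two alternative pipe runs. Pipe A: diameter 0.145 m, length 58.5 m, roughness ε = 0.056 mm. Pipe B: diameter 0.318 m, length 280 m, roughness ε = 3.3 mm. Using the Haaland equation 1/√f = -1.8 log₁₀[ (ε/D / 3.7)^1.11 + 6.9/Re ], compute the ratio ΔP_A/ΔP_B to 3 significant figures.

Pipe A: V = Q/A = 0.0898/0.01651 = 5.438 m/s; Re = 4.842e+05; ε/D = 0.000386; Haaland → f = 0.01684; ΔP_A = f(L/D)(ρV²/2) = 7.896e+04 Pa.
Pipe B: V = Q/A = 0.0898/0.07942 = 1.131 m/s; Re = 2.208e+05; ε/D = 0.0104; Haaland → f = 0.03871; ΔP_B = f(L/D)(ρV²/2) = 1.712e+04 Pa.
ΔP_A/ΔP_B = 7.896e+04/1.712e+04 = 4.61.

ΔP_A/ΔP_B ≈ 4.61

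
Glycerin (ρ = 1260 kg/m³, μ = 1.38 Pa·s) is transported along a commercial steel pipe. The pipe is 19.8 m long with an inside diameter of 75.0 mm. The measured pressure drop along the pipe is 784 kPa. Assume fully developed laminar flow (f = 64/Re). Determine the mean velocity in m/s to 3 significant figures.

For laminar flow, f = 64/Re with Re = ρVD/μ, so Darcy-Weisbach reduces to ΔP = 32μLV/D². Solving for V: V = ΔP·D²/(32μL) = 7.84e+05·(0.075)²/(32·1.38·19.8) = 5.044 m/s.
Check: Re = ρVD/μ = 1260·5.044·0.075/1.38 = 345.4 < 2300, so the laminar assumption holds.

V ≈ 5.04 m/s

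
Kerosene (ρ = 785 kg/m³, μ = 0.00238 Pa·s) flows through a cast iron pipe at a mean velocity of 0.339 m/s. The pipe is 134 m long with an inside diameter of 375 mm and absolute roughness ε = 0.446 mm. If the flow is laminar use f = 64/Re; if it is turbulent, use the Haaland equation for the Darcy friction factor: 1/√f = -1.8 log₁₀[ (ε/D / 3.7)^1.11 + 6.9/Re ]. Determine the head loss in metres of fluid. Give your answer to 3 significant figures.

h_f ≈ 0.0519 m

Reynolds number Re = ρVD/μ = 785 · 0.339 · 0.375 / 0.00238 = 4.193e+04.
Re > 4000 → turbulent. Relative roughness ε/D = 0.000446/0.375 = 0.00119. Haaland: 1/√f = -1.8 log₁₀[(0.00119/3.7)^1.11 + 6.9/4.193e+04] = -1.8 log₁₀[0.000133 + 0.000165] = 6.348, so f = 0.02481.
Darcy-Weisbach: ΔP = f(L/D)(ρV²/2) = 0.02481·(134/0.375)·(785·0.339²/2) = 0.02481·357.3·45.11 = 399.9 Pa.
Head loss h_f = ΔP/(ρg) = 399.9/(785·9.81) = 0.0519 m.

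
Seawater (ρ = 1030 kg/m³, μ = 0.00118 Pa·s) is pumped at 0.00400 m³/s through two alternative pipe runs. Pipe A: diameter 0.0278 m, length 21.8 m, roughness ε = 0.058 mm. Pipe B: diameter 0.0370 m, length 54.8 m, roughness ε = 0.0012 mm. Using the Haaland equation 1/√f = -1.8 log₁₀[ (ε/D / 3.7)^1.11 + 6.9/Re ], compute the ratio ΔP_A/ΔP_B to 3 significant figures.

ΔP_A/ΔP_B ≈ 2.37

Pipe A: V = Q/A = 0.004/0.000607 = 6.59 m/s; Re = 1.599e+05; ε/D = 0.00209; Haaland → f = 0.02468; ΔP_A = f(L/D)(ρV²/2) = 4.328e+05 Pa.
Pipe B: V = Q/A = 0.004/0.001075 = 3.72 m/s; Re = 1.201e+05; ε/D = 3.24e-05; Haaland → f = 0.01731; ΔP_B = f(L/D)(ρV²/2) = 1.827e+05 Pa.
ΔP_A/ΔP_B = 4.328e+05/1.827e+05 = 2.37.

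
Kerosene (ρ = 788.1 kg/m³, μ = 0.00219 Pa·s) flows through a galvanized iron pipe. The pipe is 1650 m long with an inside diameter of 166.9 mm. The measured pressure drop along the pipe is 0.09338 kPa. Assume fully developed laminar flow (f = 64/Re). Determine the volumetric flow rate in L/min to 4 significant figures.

For laminar flow, f = 64/Re with Re = ρVD/μ, so Darcy-Weisbach reduces to ΔP = 32μLV/D². Solving for V: V = ΔP·D²/(32μL) = 93.38·(0.1669)²/(32·0.00219·1650) = 0.0225 m/s.
Check: Re = ρVD/μ = 788.1·0.0225·0.1669/0.00219 = 1351 < 2300, so the laminar assumption holds.
Q = V·A = 0.0225·(π/4·0.1669²) = 0.0004921 m³/s = 29.53 L/min.

Q ≈ 29.53 L/min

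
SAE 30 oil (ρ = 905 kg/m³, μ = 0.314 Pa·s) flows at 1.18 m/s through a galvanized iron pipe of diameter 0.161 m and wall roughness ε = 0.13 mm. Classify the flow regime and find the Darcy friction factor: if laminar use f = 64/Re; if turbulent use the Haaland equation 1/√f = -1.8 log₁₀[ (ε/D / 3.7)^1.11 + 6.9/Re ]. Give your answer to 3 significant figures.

Re = ρVD/μ = 905·1.18·0.161/0.314 = 547.6.
Re < 2300 → laminar, so f = 64/Re = 0.1169 (roughness is irrelevant in laminar flow).

f ≈ 0.117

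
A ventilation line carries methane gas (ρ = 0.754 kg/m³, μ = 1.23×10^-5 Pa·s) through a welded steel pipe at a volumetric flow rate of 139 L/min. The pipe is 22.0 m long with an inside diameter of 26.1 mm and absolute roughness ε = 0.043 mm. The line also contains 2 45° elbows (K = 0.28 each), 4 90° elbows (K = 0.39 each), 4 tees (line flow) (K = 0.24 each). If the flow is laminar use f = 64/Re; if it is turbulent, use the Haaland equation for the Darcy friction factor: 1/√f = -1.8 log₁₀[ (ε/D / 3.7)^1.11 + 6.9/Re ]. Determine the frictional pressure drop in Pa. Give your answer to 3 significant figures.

ΔP ≈ 237 Pa

Q = 139 L/min = 139/60000 = 0.002317 m³/s.
Cross-sectional area A = πD²/4 = π(0.0261)²/4 = 0.000535 m²; mean velocity V = Q/A = 0.002317/0.000535 = 4.33 m/s.
Reynolds number Re = ρVD/μ = 0.754 · 4.33 · 0.0261 / 1.23e-05 = 6928.
Re > 4000 → turbulent. Relative roughness ε/D = 4.3e-05/0.0261 = 0.00165. Haaland: 1/√f = -1.8 log₁₀[(0.00165/3.7)^1.11 + 6.9/6928] = -1.8 log₁₀[0.000191 + 0.000996] = 5.266, so f = 0.03606.
Total minor-loss coefficient ΣK = 2·0.28 + 4·0.39 + 4·0.24 = 3.08.
ΔP = [f·L/D + ΣK]·(ρV²/2) = [0.03606·22/0.0261 + 3.08]·(0.754·4.33²/2) = [30.39 + 3.08]·7.068 = 236.6 Pa.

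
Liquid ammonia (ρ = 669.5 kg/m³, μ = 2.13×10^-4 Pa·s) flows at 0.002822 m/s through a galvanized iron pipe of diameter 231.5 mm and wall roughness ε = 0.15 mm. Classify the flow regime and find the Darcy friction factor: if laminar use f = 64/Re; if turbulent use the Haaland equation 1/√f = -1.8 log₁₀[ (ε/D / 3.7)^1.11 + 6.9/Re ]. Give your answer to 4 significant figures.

Re = ρVD/μ = 669.5·0.002822·0.2315/0.000213 = 2053.
Re < 2300 → laminar, so f = 64/Re = 0.03117 (roughness is irrelevant in laminar flow).

f ≈ 0.03117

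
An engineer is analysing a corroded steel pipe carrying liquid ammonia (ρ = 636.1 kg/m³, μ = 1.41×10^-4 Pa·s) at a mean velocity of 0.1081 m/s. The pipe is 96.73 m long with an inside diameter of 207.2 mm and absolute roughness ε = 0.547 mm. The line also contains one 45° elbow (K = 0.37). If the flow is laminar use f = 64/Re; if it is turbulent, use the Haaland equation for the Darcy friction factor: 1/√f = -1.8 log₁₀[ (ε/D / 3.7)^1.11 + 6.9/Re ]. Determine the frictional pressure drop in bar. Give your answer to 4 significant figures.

ΔP ≈ 4.745×10^-4 bar

Reynolds number Re = ρVD/μ = 636.1 · 0.1081 · 0.2072 / 0.000141 = 1.01e+05.
Re > 4000 → turbulent. Relative roughness ε/D = 0.000547/0.2072 = 0.00264. Haaland: 1/√f = -1.8 log₁₀[(0.00264/3.7)^1.11 + 6.9/1.01e+05] = -1.8 log₁₀[0.000322 + 6.83e-05] = 6.136, so f = 0.02656.
Total minor-loss coefficient ΣK = 1·0.37 = 0.37.
ΔP = [f·L/D + ΣK]·(ρV²/2) = [0.02656·96.73/0.2072 + 0.37]·(636.1·0.1081²/2) = [12.4 + 0.37]·3.717 = 47.45 Pa.
ΔP = 47.45 Pa = 4.745×10^-4 bar.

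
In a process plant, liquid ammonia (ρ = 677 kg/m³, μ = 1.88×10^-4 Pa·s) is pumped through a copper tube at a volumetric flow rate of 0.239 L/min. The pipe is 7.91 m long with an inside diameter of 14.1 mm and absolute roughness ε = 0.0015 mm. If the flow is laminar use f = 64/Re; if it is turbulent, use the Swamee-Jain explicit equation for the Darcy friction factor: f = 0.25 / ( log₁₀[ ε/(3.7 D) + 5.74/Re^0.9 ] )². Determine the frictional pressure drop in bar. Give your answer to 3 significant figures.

Q = 0.239 L/min = 0.239/60000 = 3.983e-06 m³/s.
Cross-sectional area A = πD²/4 = π(0.0141)²/4 = 0.0001561 m²; mean velocity V = Q/A = 3.983e-06/0.0001561 = 0.02551 m/s.
Reynolds number Re = ρVD/μ = 677 · 0.02551 · 0.0141 / 0.000188 = 1295.
Re < 2300 → laminar flow, so f = 64/Re = 64/1295 = 0.04941 (the turbulent correlation is not needed).
Darcy-Weisbach: ΔP = f(L/D)(ρV²/2) = 0.04941·(7.91/0.0141)·(677·0.02551²/2) = 0.04941·561·0.2203 = 6.106 Pa.
ΔP = 6.106 Pa = 6.11×10^-5 bar.

ΔP ≈ 6.11×10^-5 bar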